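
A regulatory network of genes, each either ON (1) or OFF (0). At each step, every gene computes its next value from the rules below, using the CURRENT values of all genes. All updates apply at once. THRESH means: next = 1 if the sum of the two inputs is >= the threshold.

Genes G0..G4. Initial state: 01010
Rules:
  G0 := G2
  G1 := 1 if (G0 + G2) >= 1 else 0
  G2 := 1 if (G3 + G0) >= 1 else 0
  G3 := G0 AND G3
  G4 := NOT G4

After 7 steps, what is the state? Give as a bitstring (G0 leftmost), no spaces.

Step 1: G0=G2=0 G1=(0+0>=1)=0 G2=(1+0>=1)=1 G3=G0&G3=0&1=0 G4=NOT G4=NOT 0=1 -> 00101
Step 2: G0=G2=1 G1=(0+1>=1)=1 G2=(0+0>=1)=0 G3=G0&G3=0&0=0 G4=NOT G4=NOT 1=0 -> 11000
Step 3: G0=G2=0 G1=(1+0>=1)=1 G2=(0+1>=1)=1 G3=G0&G3=1&0=0 G4=NOT G4=NOT 0=1 -> 01101
Step 4: G0=G2=1 G1=(0+1>=1)=1 G2=(0+0>=1)=0 G3=G0&G3=0&0=0 G4=NOT G4=NOT 1=0 -> 11000
Step 5: G0=G2=0 G1=(1+0>=1)=1 G2=(0+1>=1)=1 G3=G0&G3=1&0=0 G4=NOT G4=NOT 0=1 -> 01101
Step 6: G0=G2=1 G1=(0+1>=1)=1 G2=(0+0>=1)=0 G3=G0&G3=0&0=0 G4=NOT G4=NOT 1=0 -> 11000
Step 7: G0=G2=0 G1=(1+0>=1)=1 G2=(0+1>=1)=1 G3=G0&G3=1&0=0 G4=NOT G4=NOT 0=1 -> 01101

01101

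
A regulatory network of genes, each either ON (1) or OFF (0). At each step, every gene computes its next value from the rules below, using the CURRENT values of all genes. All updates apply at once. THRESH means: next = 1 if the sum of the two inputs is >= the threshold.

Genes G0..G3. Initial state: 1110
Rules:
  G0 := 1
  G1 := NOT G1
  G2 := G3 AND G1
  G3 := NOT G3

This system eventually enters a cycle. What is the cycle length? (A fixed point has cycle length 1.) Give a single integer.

Step 0: 1110
Step 1: G0=1(const) G1=NOT G1=NOT 1=0 G2=G3&G1=0&1=0 G3=NOT G3=NOT 0=1 -> 1001
Step 2: G0=1(const) G1=NOT G1=NOT 0=1 G2=G3&G1=1&0=0 G3=NOT G3=NOT 1=0 -> 1100
Step 3: G0=1(const) G1=NOT G1=NOT 1=0 G2=G3&G1=0&1=0 G3=NOT G3=NOT 0=1 -> 1001
State from step 3 equals state from step 1 -> cycle length 2

Answer: 2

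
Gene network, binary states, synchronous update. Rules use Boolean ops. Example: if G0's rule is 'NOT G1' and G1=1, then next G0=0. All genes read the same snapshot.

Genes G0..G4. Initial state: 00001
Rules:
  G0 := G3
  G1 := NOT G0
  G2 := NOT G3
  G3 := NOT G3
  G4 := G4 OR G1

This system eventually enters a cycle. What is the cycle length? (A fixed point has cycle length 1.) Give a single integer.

Answer: 2

Derivation:
Step 0: 00001
Step 1: G0=G3=0 G1=NOT G0=NOT 0=1 G2=NOT G3=NOT 0=1 G3=NOT G3=NOT 0=1 G4=G4|G1=1|0=1 -> 01111
Step 2: G0=G3=1 G1=NOT G0=NOT 0=1 G2=NOT G3=NOT 1=0 G3=NOT G3=NOT 1=0 G4=G4|G1=1|1=1 -> 11001
Step 3: G0=G3=0 G1=NOT G0=NOT 1=0 G2=NOT G3=NOT 0=1 G3=NOT G3=NOT 0=1 G4=G4|G1=1|1=1 -> 00111
Step 4: G0=G3=1 G1=NOT G0=NOT 0=1 G2=NOT G3=NOT 1=0 G3=NOT G3=NOT 1=0 G4=G4|G1=1|0=1 -> 11001
State from step 4 equals state from step 2 -> cycle length 2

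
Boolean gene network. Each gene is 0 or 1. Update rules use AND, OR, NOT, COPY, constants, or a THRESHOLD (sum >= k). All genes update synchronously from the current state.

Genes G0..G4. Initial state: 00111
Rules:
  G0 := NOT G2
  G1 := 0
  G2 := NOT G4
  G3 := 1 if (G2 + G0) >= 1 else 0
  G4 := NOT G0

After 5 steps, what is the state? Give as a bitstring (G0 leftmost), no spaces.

Step 1: G0=NOT G2=NOT 1=0 G1=0(const) G2=NOT G4=NOT 1=0 G3=(1+0>=1)=1 G4=NOT G0=NOT 0=1 -> 00011
Step 2: G0=NOT G2=NOT 0=1 G1=0(const) G2=NOT G4=NOT 1=0 G3=(0+0>=1)=0 G4=NOT G0=NOT 0=1 -> 10001
Step 3: G0=NOT G2=NOT 0=1 G1=0(const) G2=NOT G4=NOT 1=0 G3=(0+1>=1)=1 G4=NOT G0=NOT 1=0 -> 10010
Step 4: G0=NOT G2=NOT 0=1 G1=0(const) G2=NOT G4=NOT 0=1 G3=(0+1>=1)=1 G4=NOT G0=NOT 1=0 -> 10110
Step 5: G0=NOT G2=NOT 1=0 G1=0(const) G2=NOT G4=NOT 0=1 G3=(1+1>=1)=1 G4=NOT G0=NOT 1=0 -> 00110

00110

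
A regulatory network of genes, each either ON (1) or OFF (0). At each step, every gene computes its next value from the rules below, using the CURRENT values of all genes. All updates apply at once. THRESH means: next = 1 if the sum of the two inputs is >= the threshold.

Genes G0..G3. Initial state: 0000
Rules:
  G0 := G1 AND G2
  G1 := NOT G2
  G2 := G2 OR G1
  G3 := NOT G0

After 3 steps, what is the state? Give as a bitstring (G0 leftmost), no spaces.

Step 1: G0=G1&G2=0&0=0 G1=NOT G2=NOT 0=1 G2=G2|G1=0|0=0 G3=NOT G0=NOT 0=1 -> 0101
Step 2: G0=G1&G2=1&0=0 G1=NOT G2=NOT 0=1 G2=G2|G1=0|1=1 G3=NOT G0=NOT 0=1 -> 0111
Step 3: G0=G1&G2=1&1=1 G1=NOT G2=NOT 1=0 G2=G2|G1=1|1=1 G3=NOT G0=NOT 0=1 -> 1011

1011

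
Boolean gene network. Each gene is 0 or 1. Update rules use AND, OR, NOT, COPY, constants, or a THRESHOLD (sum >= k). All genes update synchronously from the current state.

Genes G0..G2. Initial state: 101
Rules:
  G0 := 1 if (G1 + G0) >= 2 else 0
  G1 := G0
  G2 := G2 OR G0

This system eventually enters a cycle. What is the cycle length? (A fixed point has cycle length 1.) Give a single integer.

Step 0: 101
Step 1: G0=(0+1>=2)=0 G1=G0=1 G2=G2|G0=1|1=1 -> 011
Step 2: G0=(1+0>=2)=0 G1=G0=0 G2=G2|G0=1|0=1 -> 001
Step 3: G0=(0+0>=2)=0 G1=G0=0 G2=G2|G0=1|0=1 -> 001
State from step 3 equals state from step 2 -> cycle length 1

Answer: 1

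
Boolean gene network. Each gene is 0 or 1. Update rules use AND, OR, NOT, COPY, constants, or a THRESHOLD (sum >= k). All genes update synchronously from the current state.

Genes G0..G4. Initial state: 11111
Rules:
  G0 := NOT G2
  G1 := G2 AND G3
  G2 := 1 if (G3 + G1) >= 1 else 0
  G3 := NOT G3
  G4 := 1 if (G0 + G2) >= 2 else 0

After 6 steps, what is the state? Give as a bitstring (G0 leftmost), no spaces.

Step 1: G0=NOT G2=NOT 1=0 G1=G2&G3=1&1=1 G2=(1+1>=1)=1 G3=NOT G3=NOT 1=0 G4=(1+1>=2)=1 -> 01101
Step 2: G0=NOT G2=NOT 1=0 G1=G2&G3=1&0=0 G2=(0+1>=1)=1 G3=NOT G3=NOT 0=1 G4=(0+1>=2)=0 -> 00110
Step 3: G0=NOT G2=NOT 1=0 G1=G2&G3=1&1=1 G2=(1+0>=1)=1 G3=NOT G3=NOT 1=0 G4=(0+1>=2)=0 -> 01100
Step 4: G0=NOT G2=NOT 1=0 G1=G2&G3=1&0=0 G2=(0+1>=1)=1 G3=NOT G3=NOT 0=1 G4=(0+1>=2)=0 -> 00110
Step 5: G0=NOT G2=NOT 1=0 G1=G2&G3=1&1=1 G2=(1+0>=1)=1 G3=NOT G3=NOT 1=0 G4=(0+1>=2)=0 -> 01100
Step 6: G0=NOT G2=NOT 1=0 G1=G2&G3=1&0=0 G2=(0+1>=1)=1 G3=NOT G3=NOT 0=1 G4=(0+1>=2)=0 -> 00110

00110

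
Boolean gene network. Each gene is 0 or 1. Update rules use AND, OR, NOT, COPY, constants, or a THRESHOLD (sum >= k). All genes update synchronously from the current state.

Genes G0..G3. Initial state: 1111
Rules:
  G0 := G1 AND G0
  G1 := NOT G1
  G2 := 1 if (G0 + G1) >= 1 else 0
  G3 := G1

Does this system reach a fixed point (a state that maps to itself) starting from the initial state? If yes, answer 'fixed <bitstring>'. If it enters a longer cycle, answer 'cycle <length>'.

Answer: cycle 2

Derivation:
Step 0: 1111
Step 1: G0=G1&G0=1&1=1 G1=NOT G1=NOT 1=0 G2=(1+1>=1)=1 G3=G1=1 -> 1011
Step 2: G0=G1&G0=0&1=0 G1=NOT G1=NOT 0=1 G2=(1+0>=1)=1 G3=G1=0 -> 0110
Step 3: G0=G1&G0=1&0=0 G1=NOT G1=NOT 1=0 G2=(0+1>=1)=1 G3=G1=1 -> 0011
Step 4: G0=G1&G0=0&0=0 G1=NOT G1=NOT 0=1 G2=(0+0>=1)=0 G3=G1=0 -> 0100
Step 5: G0=G1&G0=1&0=0 G1=NOT G1=NOT 1=0 G2=(0+1>=1)=1 G3=G1=1 -> 0011
Cycle of length 2 starting at step 3 -> no fixed point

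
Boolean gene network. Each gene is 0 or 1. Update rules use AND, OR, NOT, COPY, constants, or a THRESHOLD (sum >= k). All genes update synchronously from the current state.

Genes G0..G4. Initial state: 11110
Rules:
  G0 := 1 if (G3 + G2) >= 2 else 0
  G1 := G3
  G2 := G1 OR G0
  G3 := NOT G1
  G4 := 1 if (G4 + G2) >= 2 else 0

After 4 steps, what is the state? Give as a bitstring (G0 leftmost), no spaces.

Step 1: G0=(1+1>=2)=1 G1=G3=1 G2=G1|G0=1|1=1 G3=NOT G1=NOT 1=0 G4=(0+1>=2)=0 -> 11100
Step 2: G0=(0+1>=2)=0 G1=G3=0 G2=G1|G0=1|1=1 G3=NOT G1=NOT 1=0 G4=(0+1>=2)=0 -> 00100
Step 3: G0=(0+1>=2)=0 G1=G3=0 G2=G1|G0=0|0=0 G3=NOT G1=NOT 0=1 G4=(0+1>=2)=0 -> 00010
Step 4: G0=(1+0>=2)=0 G1=G3=1 G2=G1|G0=0|0=0 G3=NOT G1=NOT 0=1 G4=(0+0>=2)=0 -> 01010

01010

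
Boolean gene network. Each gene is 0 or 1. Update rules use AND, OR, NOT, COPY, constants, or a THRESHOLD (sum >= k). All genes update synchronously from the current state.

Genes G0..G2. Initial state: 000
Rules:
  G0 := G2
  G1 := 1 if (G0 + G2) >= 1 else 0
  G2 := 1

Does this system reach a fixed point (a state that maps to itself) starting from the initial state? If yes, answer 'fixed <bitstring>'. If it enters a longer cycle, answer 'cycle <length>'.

Step 0: 000
Step 1: G0=G2=0 G1=(0+0>=1)=0 G2=1(const) -> 001
Step 2: G0=G2=1 G1=(0+1>=1)=1 G2=1(const) -> 111
Step 3: G0=G2=1 G1=(1+1>=1)=1 G2=1(const) -> 111
Fixed point reached at step 2: 111

Answer: fixed 111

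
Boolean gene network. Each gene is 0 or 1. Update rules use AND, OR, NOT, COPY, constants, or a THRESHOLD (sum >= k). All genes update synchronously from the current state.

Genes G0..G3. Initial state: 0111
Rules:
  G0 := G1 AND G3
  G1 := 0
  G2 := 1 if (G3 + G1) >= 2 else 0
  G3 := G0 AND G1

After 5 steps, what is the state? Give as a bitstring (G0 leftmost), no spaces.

Step 1: G0=G1&G3=1&1=1 G1=0(const) G2=(1+1>=2)=1 G3=G0&G1=0&1=0 -> 1010
Step 2: G0=G1&G3=0&0=0 G1=0(const) G2=(0+0>=2)=0 G3=G0&G1=1&0=0 -> 0000
Step 3: G0=G1&G3=0&0=0 G1=0(const) G2=(0+0>=2)=0 G3=G0&G1=0&0=0 -> 0000
Step 4: G0=G1&G3=0&0=0 G1=0(const) G2=(0+0>=2)=0 G3=G0&G1=0&0=0 -> 0000
Step 5: G0=G1&G3=0&0=0 G1=0(const) G2=(0+0>=2)=0 G3=G0&G1=0&0=0 -> 0000

0000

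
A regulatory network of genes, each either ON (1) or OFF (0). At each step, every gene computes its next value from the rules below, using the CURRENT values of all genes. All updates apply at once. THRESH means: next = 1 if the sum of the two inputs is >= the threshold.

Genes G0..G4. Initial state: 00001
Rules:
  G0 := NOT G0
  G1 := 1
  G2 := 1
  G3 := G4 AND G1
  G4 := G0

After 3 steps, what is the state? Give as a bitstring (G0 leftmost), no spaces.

Step 1: G0=NOT G0=NOT 0=1 G1=1(const) G2=1(const) G3=G4&G1=1&0=0 G4=G0=0 -> 11100
Step 2: G0=NOT G0=NOT 1=0 G1=1(const) G2=1(const) G3=G4&G1=0&1=0 G4=G0=1 -> 01101
Step 3: G0=NOT G0=NOT 0=1 G1=1(const) G2=1(const) G3=G4&G1=1&1=1 G4=G0=0 -> 11110

11110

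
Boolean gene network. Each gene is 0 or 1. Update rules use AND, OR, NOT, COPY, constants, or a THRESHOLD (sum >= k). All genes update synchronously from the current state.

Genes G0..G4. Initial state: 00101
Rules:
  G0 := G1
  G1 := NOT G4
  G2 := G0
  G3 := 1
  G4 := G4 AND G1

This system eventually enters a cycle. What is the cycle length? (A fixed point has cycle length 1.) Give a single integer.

Answer: 1

Derivation:
Step 0: 00101
Step 1: G0=G1=0 G1=NOT G4=NOT 1=0 G2=G0=0 G3=1(const) G4=G4&G1=1&0=0 -> 00010
Step 2: G0=G1=0 G1=NOT G4=NOT 0=1 G2=G0=0 G3=1(const) G4=G4&G1=0&0=0 -> 01010
Step 3: G0=G1=1 G1=NOT G4=NOT 0=1 G2=G0=0 G3=1(const) G4=G4&G1=0&1=0 -> 11010
Step 4: G0=G1=1 G1=NOT G4=NOT 0=1 G2=G0=1 G3=1(const) G4=G4&G1=0&1=0 -> 11110
Step 5: G0=G1=1 G1=NOT G4=NOT 0=1 G2=G0=1 G3=1(const) G4=G4&G1=0&1=0 -> 11110
State from step 5 equals state from step 4 -> cycle length 1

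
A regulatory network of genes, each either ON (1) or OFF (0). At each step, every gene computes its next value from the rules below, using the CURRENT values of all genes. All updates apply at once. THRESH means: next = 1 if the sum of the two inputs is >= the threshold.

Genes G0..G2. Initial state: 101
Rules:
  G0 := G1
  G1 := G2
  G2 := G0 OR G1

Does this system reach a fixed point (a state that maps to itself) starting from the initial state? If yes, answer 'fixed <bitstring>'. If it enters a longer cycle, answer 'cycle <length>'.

Step 0: 101
Step 1: G0=G1=0 G1=G2=1 G2=G0|G1=1|0=1 -> 011
Step 2: G0=G1=1 G1=G2=1 G2=G0|G1=0|1=1 -> 111
Step 3: G0=G1=1 G1=G2=1 G2=G0|G1=1|1=1 -> 111
Fixed point reached at step 2: 111

Answer: fixed 111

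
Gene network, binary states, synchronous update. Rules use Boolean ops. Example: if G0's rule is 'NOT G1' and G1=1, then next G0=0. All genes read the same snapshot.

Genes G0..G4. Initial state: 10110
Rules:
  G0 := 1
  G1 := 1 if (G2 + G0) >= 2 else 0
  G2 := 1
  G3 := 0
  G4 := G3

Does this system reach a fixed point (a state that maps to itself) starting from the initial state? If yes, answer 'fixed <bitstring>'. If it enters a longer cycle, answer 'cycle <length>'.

Answer: fixed 11100

Derivation:
Step 0: 10110
Step 1: G0=1(const) G1=(1+1>=2)=1 G2=1(const) G3=0(const) G4=G3=1 -> 11101
Step 2: G0=1(const) G1=(1+1>=2)=1 G2=1(const) G3=0(const) G4=G3=0 -> 11100
Step 3: G0=1(const) G1=(1+1>=2)=1 G2=1(const) G3=0(const) G4=G3=0 -> 11100
Fixed point reached at step 2: 11100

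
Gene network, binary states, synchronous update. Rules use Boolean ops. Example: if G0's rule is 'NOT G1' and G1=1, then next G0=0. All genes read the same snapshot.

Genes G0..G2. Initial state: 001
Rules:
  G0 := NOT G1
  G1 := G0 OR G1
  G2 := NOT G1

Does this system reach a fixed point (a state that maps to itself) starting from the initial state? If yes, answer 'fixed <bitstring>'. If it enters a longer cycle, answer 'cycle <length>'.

Step 0: 001
Step 1: G0=NOT G1=NOT 0=1 G1=G0|G1=0|0=0 G2=NOT G1=NOT 0=1 -> 101
Step 2: G0=NOT G1=NOT 0=1 G1=G0|G1=1|0=1 G2=NOT G1=NOT 0=1 -> 111
Step 3: G0=NOT G1=NOT 1=0 G1=G0|G1=1|1=1 G2=NOT G1=NOT 1=0 -> 010
Step 4: G0=NOT G1=NOT 1=0 G1=G0|G1=0|1=1 G2=NOT G1=NOT 1=0 -> 010
Fixed point reached at step 3: 010

Answer: fixed 010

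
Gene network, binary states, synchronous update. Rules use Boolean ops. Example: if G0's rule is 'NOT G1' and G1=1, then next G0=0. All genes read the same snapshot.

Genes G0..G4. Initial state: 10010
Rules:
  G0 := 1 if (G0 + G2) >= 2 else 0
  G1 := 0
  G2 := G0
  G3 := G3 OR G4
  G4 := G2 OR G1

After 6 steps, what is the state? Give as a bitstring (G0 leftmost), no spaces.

Step 1: G0=(1+0>=2)=0 G1=0(const) G2=G0=1 G3=G3|G4=1|0=1 G4=G2|G1=0|0=0 -> 00110
Step 2: G0=(0+1>=2)=0 G1=0(const) G2=G0=0 G3=G3|G4=1|0=1 G4=G2|G1=1|0=1 -> 00011
Step 3: G0=(0+0>=2)=0 G1=0(const) G2=G0=0 G3=G3|G4=1|1=1 G4=G2|G1=0|0=0 -> 00010
Step 4: G0=(0+0>=2)=0 G1=0(const) G2=G0=0 G3=G3|G4=1|0=1 G4=G2|G1=0|0=0 -> 00010
Step 5: G0=(0+0>=2)=0 G1=0(const) G2=G0=0 G3=G3|G4=1|0=1 G4=G2|G1=0|0=0 -> 00010
Step 6: G0=(0+0>=2)=0 G1=0(const) G2=G0=0 G3=G3|G4=1|0=1 G4=G2|G1=0|0=0 -> 00010

00010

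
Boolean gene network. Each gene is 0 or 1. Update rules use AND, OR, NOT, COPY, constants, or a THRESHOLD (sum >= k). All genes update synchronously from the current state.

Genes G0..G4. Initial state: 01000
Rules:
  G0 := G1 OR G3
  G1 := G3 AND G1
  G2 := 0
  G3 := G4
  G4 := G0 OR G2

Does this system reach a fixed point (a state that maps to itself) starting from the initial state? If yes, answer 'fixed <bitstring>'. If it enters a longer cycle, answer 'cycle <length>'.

Step 0: 01000
Step 1: G0=G1|G3=1|0=1 G1=G3&G1=0&1=0 G2=0(const) G3=G4=0 G4=G0|G2=0|0=0 -> 10000
Step 2: G0=G1|G3=0|0=0 G1=G3&G1=0&0=0 G2=0(const) G3=G4=0 G4=G0|G2=1|0=1 -> 00001
Step 3: G0=G1|G3=0|0=0 G1=G3&G1=0&0=0 G2=0(const) G3=G4=1 G4=G0|G2=0|0=0 -> 00010
Step 4: G0=G1|G3=0|1=1 G1=G3&G1=1&0=0 G2=0(const) G3=G4=0 G4=G0|G2=0|0=0 -> 10000
Cycle of length 3 starting at step 1 -> no fixed point

Answer: cycle 3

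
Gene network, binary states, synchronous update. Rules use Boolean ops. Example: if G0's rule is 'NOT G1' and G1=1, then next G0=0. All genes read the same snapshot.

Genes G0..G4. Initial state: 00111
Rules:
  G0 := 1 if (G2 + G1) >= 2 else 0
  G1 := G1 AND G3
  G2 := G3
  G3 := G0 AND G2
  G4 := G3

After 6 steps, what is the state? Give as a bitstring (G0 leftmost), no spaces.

Step 1: G0=(1+0>=2)=0 G1=G1&G3=0&1=0 G2=G3=1 G3=G0&G2=0&1=0 G4=G3=1 -> 00101
Step 2: G0=(1+0>=2)=0 G1=G1&G3=0&0=0 G2=G3=0 G3=G0&G2=0&1=0 G4=G3=0 -> 00000
Step 3: G0=(0+0>=2)=0 G1=G1&G3=0&0=0 G2=G3=0 G3=G0&G2=0&0=0 G4=G3=0 -> 00000
Step 4: G0=(0+0>=2)=0 G1=G1&G3=0&0=0 G2=G3=0 G3=G0&G2=0&0=0 G4=G3=0 -> 00000
Step 5: G0=(0+0>=2)=0 G1=G1&G3=0&0=0 G2=G3=0 G3=G0&G2=0&0=0 G4=G3=0 -> 00000
Step 6: G0=(0+0>=2)=0 G1=G1&G3=0&0=0 G2=G3=0 G3=G0&G2=0&0=0 G4=G3=0 -> 00000

00000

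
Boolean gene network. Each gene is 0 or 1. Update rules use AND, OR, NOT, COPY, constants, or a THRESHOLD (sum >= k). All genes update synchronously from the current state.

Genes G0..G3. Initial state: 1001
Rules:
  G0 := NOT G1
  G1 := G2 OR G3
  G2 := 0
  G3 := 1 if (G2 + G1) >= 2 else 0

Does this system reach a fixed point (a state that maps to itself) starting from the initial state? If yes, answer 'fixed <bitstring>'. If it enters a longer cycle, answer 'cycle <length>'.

Answer: fixed 1000

Derivation:
Step 0: 1001
Step 1: G0=NOT G1=NOT 0=1 G1=G2|G3=0|1=1 G2=0(const) G3=(0+0>=2)=0 -> 1100
Step 2: G0=NOT G1=NOT 1=0 G1=G2|G3=0|0=0 G2=0(const) G3=(0+1>=2)=0 -> 0000
Step 3: G0=NOT G1=NOT 0=1 G1=G2|G3=0|0=0 G2=0(const) G3=(0+0>=2)=0 -> 1000
Step 4: G0=NOT G1=NOT 0=1 G1=G2|G3=0|0=0 G2=0(const) G3=(0+0>=2)=0 -> 1000
Fixed point reached at step 3: 1000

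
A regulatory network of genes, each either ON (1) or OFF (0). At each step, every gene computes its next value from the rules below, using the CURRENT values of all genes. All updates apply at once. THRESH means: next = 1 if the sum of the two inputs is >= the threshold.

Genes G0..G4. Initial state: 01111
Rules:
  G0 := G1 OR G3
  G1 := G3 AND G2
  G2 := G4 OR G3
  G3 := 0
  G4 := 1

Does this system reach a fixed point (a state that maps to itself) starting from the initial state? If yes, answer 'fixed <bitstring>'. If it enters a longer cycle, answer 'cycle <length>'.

Answer: fixed 00101

Derivation:
Step 0: 01111
Step 1: G0=G1|G3=1|1=1 G1=G3&G2=1&1=1 G2=G4|G3=1|1=1 G3=0(const) G4=1(const) -> 11101
Step 2: G0=G1|G3=1|0=1 G1=G3&G2=0&1=0 G2=G4|G3=1|0=1 G3=0(const) G4=1(const) -> 10101
Step 3: G0=G1|G3=0|0=0 G1=G3&G2=0&1=0 G2=G4|G3=1|0=1 G3=0(const) G4=1(const) -> 00101
Step 4: G0=G1|G3=0|0=0 G1=G3&G2=0&1=0 G2=G4|G3=1|0=1 G3=0(const) G4=1(const) -> 00101
Fixed point reached at step 3: 00101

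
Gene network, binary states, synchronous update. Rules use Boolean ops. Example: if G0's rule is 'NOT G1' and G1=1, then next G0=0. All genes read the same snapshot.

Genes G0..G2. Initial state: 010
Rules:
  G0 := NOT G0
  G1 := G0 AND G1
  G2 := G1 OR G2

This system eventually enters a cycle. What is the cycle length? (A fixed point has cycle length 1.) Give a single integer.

Step 0: 010
Step 1: G0=NOT G0=NOT 0=1 G1=G0&G1=0&1=0 G2=G1|G2=1|0=1 -> 101
Step 2: G0=NOT G0=NOT 1=0 G1=G0&G1=1&0=0 G2=G1|G2=0|1=1 -> 001
Step 3: G0=NOT G0=NOT 0=1 G1=G0&G1=0&0=0 G2=G1|G2=0|1=1 -> 101
State from step 3 equals state from step 1 -> cycle length 2

Answer: 2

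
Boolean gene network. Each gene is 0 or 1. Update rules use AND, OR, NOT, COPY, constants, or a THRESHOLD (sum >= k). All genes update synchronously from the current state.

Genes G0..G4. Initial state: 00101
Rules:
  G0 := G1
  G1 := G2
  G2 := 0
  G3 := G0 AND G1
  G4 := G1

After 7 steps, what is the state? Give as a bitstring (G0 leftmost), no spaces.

Step 1: G0=G1=0 G1=G2=1 G2=0(const) G3=G0&G1=0&0=0 G4=G1=0 -> 01000
Step 2: G0=G1=1 G1=G2=0 G2=0(const) G3=G0&G1=0&1=0 G4=G1=1 -> 10001
Step 3: G0=G1=0 G1=G2=0 G2=0(const) G3=G0&G1=1&0=0 G4=G1=0 -> 00000
Step 4: G0=G1=0 G1=G2=0 G2=0(const) G3=G0&G1=0&0=0 G4=G1=0 -> 00000
Step 5: G0=G1=0 G1=G2=0 G2=0(const) G3=G0&G1=0&0=0 G4=G1=0 -> 00000
Step 6: G0=G1=0 G1=G2=0 G2=0(const) G3=G0&G1=0&0=0 G4=G1=0 -> 00000
Step 7: G0=G1=0 G1=G2=0 G2=0(const) G3=G0&G1=0&0=0 G4=G1=0 -> 00000

00000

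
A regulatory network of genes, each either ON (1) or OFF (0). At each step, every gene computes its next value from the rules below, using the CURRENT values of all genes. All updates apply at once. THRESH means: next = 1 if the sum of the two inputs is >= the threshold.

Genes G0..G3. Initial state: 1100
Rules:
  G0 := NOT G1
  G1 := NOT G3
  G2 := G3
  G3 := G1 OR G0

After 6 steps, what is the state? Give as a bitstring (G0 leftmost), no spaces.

Step 1: G0=NOT G1=NOT 1=0 G1=NOT G3=NOT 0=1 G2=G3=0 G3=G1|G0=1|1=1 -> 0101
Step 2: G0=NOT G1=NOT 1=0 G1=NOT G3=NOT 1=0 G2=G3=1 G3=G1|G0=1|0=1 -> 0011
Step 3: G0=NOT G1=NOT 0=1 G1=NOT G3=NOT 1=0 G2=G3=1 G3=G1|G0=0|0=0 -> 1010
Step 4: G0=NOT G1=NOT 0=1 G1=NOT G3=NOT 0=1 G2=G3=0 G3=G1|G0=0|1=1 -> 1101
Step 5: G0=NOT G1=NOT 1=0 G1=NOT G3=NOT 1=0 G2=G3=1 G3=G1|G0=1|1=1 -> 0011
Step 6: G0=NOT G1=NOT 0=1 G1=NOT G3=NOT 1=0 G2=G3=1 G3=G1|G0=0|0=0 -> 1010

1010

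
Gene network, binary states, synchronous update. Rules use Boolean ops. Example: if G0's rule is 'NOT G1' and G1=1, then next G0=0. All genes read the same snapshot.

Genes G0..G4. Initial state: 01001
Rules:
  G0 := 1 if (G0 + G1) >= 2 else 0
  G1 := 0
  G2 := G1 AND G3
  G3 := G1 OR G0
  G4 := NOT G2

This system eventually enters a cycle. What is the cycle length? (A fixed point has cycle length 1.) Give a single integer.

Answer: 1

Derivation:
Step 0: 01001
Step 1: G0=(0+1>=2)=0 G1=0(const) G2=G1&G3=1&0=0 G3=G1|G0=1|0=1 G4=NOT G2=NOT 0=1 -> 00011
Step 2: G0=(0+0>=2)=0 G1=0(const) G2=G1&G3=0&1=0 G3=G1|G0=0|0=0 G4=NOT G2=NOT 0=1 -> 00001
Step 3: G0=(0+0>=2)=0 G1=0(const) G2=G1&G3=0&0=0 G3=G1|G0=0|0=0 G4=NOT G2=NOT 0=1 -> 00001
State from step 3 equals state from step 2 -> cycle length 1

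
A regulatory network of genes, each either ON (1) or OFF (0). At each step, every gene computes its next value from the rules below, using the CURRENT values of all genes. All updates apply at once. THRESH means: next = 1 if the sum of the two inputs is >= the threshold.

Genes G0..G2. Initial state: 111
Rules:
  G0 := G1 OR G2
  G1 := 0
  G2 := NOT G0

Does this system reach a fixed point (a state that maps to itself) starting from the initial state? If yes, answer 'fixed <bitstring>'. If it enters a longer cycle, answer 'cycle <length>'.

Answer: cycle 4

Derivation:
Step 0: 111
Step 1: G0=G1|G2=1|1=1 G1=0(const) G2=NOT G0=NOT 1=0 -> 100
Step 2: G0=G1|G2=0|0=0 G1=0(const) G2=NOT G0=NOT 1=0 -> 000
Step 3: G0=G1|G2=0|0=0 G1=0(const) G2=NOT G0=NOT 0=1 -> 001
Step 4: G0=G1|G2=0|1=1 G1=0(const) G2=NOT G0=NOT 0=1 -> 101
Step 5: G0=G1|G2=0|1=1 G1=0(const) G2=NOT G0=NOT 1=0 -> 100
Cycle of length 4 starting at step 1 -> no fixed point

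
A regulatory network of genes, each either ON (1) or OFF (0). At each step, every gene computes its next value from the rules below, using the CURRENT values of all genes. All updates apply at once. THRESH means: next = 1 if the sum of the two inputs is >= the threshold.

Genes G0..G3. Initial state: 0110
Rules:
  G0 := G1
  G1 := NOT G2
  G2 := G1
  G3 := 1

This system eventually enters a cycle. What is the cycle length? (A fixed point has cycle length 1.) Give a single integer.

Answer: 4

Derivation:
Step 0: 0110
Step 1: G0=G1=1 G1=NOT G2=NOT 1=0 G2=G1=1 G3=1(const) -> 1011
Step 2: G0=G1=0 G1=NOT G2=NOT 1=0 G2=G1=0 G3=1(const) -> 0001
Step 3: G0=G1=0 G1=NOT G2=NOT 0=1 G2=G1=0 G3=1(const) -> 0101
Step 4: G0=G1=1 G1=NOT G2=NOT 0=1 G2=G1=1 G3=1(const) -> 1111
Step 5: G0=G1=1 G1=NOT G2=NOT 1=0 G2=G1=1 G3=1(const) -> 1011
State from step 5 equals state from step 1 -> cycle length 4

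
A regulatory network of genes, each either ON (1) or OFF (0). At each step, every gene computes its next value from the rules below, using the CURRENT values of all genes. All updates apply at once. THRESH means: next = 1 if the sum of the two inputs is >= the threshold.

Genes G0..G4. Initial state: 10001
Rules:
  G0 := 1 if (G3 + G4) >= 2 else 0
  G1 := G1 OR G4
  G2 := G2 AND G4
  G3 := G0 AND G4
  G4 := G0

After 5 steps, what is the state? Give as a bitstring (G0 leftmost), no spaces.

Step 1: G0=(0+1>=2)=0 G1=G1|G4=0|1=1 G2=G2&G4=0&1=0 G3=G0&G4=1&1=1 G4=G0=1 -> 01011
Step 2: G0=(1+1>=2)=1 G1=G1|G4=1|1=1 G2=G2&G4=0&1=0 G3=G0&G4=0&1=0 G4=G0=0 -> 11000
Step 3: G0=(0+0>=2)=0 G1=G1|G4=1|0=1 G2=G2&G4=0&0=0 G3=G0&G4=1&0=0 G4=G0=1 -> 01001
Step 4: G0=(0+1>=2)=0 G1=G1|G4=1|1=1 G2=G2&G4=0&1=0 G3=G0&G4=0&1=0 G4=G0=0 -> 01000
Step 5: G0=(0+0>=2)=0 G1=G1|G4=1|0=1 G2=G2&G4=0&0=0 G3=G0&G4=0&0=0 G4=G0=0 -> 01000

01000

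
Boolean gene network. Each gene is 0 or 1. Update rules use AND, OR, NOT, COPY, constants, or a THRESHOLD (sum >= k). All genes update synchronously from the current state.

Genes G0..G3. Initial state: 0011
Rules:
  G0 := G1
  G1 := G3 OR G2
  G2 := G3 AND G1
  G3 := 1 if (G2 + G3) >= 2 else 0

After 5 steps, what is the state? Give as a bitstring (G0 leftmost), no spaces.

Step 1: G0=G1=0 G1=G3|G2=1|1=1 G2=G3&G1=1&0=0 G3=(1+1>=2)=1 -> 0101
Step 2: G0=G1=1 G1=G3|G2=1|0=1 G2=G3&G1=1&1=1 G3=(0+1>=2)=0 -> 1110
Step 3: G0=G1=1 G1=G3|G2=0|1=1 G2=G3&G1=0&1=0 G3=(1+0>=2)=0 -> 1100
Step 4: G0=G1=1 G1=G3|G2=0|0=0 G2=G3&G1=0&1=0 G3=(0+0>=2)=0 -> 1000
Step 5: G0=G1=0 G1=G3|G2=0|0=0 G2=G3&G1=0&0=0 G3=(0+0>=2)=0 -> 0000

0000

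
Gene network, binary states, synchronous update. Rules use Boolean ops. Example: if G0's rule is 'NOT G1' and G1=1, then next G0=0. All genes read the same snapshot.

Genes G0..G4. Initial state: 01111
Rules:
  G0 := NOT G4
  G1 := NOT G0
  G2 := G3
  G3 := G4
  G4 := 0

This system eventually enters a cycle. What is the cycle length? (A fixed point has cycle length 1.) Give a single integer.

Answer: 1

Derivation:
Step 0: 01111
Step 1: G0=NOT G4=NOT 1=0 G1=NOT G0=NOT 0=1 G2=G3=1 G3=G4=1 G4=0(const) -> 01110
Step 2: G0=NOT G4=NOT 0=1 G1=NOT G0=NOT 0=1 G2=G3=1 G3=G4=0 G4=0(const) -> 11100
Step 3: G0=NOT G4=NOT 0=1 G1=NOT G0=NOT 1=0 G2=G3=0 G3=G4=0 G4=0(const) -> 10000
Step 4: G0=NOT G4=NOT 0=1 G1=NOT G0=NOT 1=0 G2=G3=0 G3=G4=0 G4=0(const) -> 10000
State from step 4 equals state from step 3 -> cycle length 1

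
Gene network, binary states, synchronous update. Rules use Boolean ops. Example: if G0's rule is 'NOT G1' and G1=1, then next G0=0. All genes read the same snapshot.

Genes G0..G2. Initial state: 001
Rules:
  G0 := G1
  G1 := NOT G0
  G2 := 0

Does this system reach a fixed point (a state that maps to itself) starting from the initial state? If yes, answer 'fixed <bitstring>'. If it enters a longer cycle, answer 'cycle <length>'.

Answer: cycle 4

Derivation:
Step 0: 001
Step 1: G0=G1=0 G1=NOT G0=NOT 0=1 G2=0(const) -> 010
Step 2: G0=G1=1 G1=NOT G0=NOT 0=1 G2=0(const) -> 110
Step 3: G0=G1=1 G1=NOT G0=NOT 1=0 G2=0(const) -> 100
Step 4: G0=G1=0 G1=NOT G0=NOT 1=0 G2=0(const) -> 000
Step 5: G0=G1=0 G1=NOT G0=NOT 0=1 G2=0(const) -> 010
Cycle of length 4 starting at step 1 -> no fixed point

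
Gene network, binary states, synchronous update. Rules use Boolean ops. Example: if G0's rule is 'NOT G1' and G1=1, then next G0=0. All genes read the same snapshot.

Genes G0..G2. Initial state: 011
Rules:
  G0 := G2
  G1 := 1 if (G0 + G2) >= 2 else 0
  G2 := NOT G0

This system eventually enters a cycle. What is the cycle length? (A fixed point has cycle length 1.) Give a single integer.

Answer: 4

Derivation:
Step 0: 011
Step 1: G0=G2=1 G1=(0+1>=2)=0 G2=NOT G0=NOT 0=1 -> 101
Step 2: G0=G2=1 G1=(1+1>=2)=1 G2=NOT G0=NOT 1=0 -> 110
Step 3: G0=G2=0 G1=(1+0>=2)=0 G2=NOT G0=NOT 1=0 -> 000
Step 4: G0=G2=0 G1=(0+0>=2)=0 G2=NOT G0=NOT 0=1 -> 001
Step 5: G0=G2=1 G1=(0+1>=2)=0 G2=NOT G0=NOT 0=1 -> 101
State from step 5 equals state from step 1 -> cycle length 4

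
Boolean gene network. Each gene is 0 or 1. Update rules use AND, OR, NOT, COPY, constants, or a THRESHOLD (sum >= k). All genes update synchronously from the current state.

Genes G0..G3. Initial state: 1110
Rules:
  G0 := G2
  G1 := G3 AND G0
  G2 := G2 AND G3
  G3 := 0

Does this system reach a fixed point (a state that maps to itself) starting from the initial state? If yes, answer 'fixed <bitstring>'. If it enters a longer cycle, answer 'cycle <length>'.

Step 0: 1110
Step 1: G0=G2=1 G1=G3&G0=0&1=0 G2=G2&G3=1&0=0 G3=0(const) -> 1000
Step 2: G0=G2=0 G1=G3&G0=0&1=0 G2=G2&G3=0&0=0 G3=0(const) -> 0000
Step 3: G0=G2=0 G1=G3&G0=0&0=0 G2=G2&G3=0&0=0 G3=0(const) -> 0000
Fixed point reached at step 2: 0000

Answer: fixed 0000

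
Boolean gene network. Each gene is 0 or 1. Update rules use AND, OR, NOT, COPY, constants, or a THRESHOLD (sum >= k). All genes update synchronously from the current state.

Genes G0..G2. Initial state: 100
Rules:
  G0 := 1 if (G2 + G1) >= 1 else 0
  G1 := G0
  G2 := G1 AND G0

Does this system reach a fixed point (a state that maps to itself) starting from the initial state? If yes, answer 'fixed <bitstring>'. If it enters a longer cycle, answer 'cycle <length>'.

Step 0: 100
Step 1: G0=(0+0>=1)=0 G1=G0=1 G2=G1&G0=0&1=0 -> 010
Step 2: G0=(0+1>=1)=1 G1=G0=0 G2=G1&G0=1&0=0 -> 100
Cycle of length 2 starting at step 0 -> no fixed point

Answer: cycle 2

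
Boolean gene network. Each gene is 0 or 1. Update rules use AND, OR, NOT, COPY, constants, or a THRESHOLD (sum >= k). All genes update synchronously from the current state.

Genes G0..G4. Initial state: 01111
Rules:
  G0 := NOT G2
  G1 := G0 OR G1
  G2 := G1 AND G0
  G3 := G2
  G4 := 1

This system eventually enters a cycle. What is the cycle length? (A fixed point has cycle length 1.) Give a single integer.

Answer: 4

Derivation:
Step 0: 01111
Step 1: G0=NOT G2=NOT 1=0 G1=G0|G1=0|1=1 G2=G1&G0=1&0=0 G3=G2=1 G4=1(const) -> 01011
Step 2: G0=NOT G2=NOT 0=1 G1=G0|G1=0|1=1 G2=G1&G0=1&0=0 G3=G2=0 G4=1(const) -> 11001
Step 3: G0=NOT G2=NOT 0=1 G1=G0|G1=1|1=1 G2=G1&G0=1&1=1 G3=G2=0 G4=1(const) -> 11101
Step 4: G0=NOT G2=NOT 1=0 G1=G0|G1=1|1=1 G2=G1&G0=1&1=1 G3=G2=1 G4=1(const) -> 01111
State from step 4 equals state from step 0 -> cycle length 4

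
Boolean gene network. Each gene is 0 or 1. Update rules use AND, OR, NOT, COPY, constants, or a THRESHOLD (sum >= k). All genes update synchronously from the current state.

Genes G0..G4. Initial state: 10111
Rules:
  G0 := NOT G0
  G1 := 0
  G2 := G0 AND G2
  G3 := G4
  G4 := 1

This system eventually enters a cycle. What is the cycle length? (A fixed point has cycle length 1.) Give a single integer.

Step 0: 10111
Step 1: G0=NOT G0=NOT 1=0 G1=0(const) G2=G0&G2=1&1=1 G3=G4=1 G4=1(const) -> 00111
Step 2: G0=NOT G0=NOT 0=1 G1=0(const) G2=G0&G2=0&1=0 G3=G4=1 G4=1(const) -> 10011
Step 3: G0=NOT G0=NOT 1=0 G1=0(const) G2=G0&G2=1&0=0 G3=G4=1 G4=1(const) -> 00011
Step 4: G0=NOT G0=NOT 0=1 G1=0(const) G2=G0&G2=0&0=0 G3=G4=1 G4=1(const) -> 10011
State from step 4 equals state from step 2 -> cycle length 2

Answer: 2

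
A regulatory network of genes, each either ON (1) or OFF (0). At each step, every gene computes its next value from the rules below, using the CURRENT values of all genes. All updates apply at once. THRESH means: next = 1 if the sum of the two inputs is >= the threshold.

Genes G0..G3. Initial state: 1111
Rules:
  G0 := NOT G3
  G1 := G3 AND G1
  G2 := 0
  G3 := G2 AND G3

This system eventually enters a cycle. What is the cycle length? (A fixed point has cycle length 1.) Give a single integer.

Answer: 1

Derivation:
Step 0: 1111
Step 1: G0=NOT G3=NOT 1=0 G1=G3&G1=1&1=1 G2=0(const) G3=G2&G3=1&1=1 -> 0101
Step 2: G0=NOT G3=NOT 1=0 G1=G3&G1=1&1=1 G2=0(const) G3=G2&G3=0&1=0 -> 0100
Step 3: G0=NOT G3=NOT 0=1 G1=G3&G1=0&1=0 G2=0(const) G3=G2&G3=0&0=0 -> 1000
Step 4: G0=NOT G3=NOT 0=1 G1=G3&G1=0&0=0 G2=0(const) G3=G2&G3=0&0=0 -> 1000
State from step 4 equals state from step 3 -> cycle length 1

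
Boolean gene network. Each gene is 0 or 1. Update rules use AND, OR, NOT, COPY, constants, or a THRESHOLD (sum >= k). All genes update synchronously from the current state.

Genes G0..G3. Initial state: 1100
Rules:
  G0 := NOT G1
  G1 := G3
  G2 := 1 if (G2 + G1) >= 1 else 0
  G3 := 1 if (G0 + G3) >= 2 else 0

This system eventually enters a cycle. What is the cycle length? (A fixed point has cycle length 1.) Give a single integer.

Answer: 1

Derivation:
Step 0: 1100
Step 1: G0=NOT G1=NOT 1=0 G1=G3=0 G2=(0+1>=1)=1 G3=(1+0>=2)=0 -> 0010
Step 2: G0=NOT G1=NOT 0=1 G1=G3=0 G2=(1+0>=1)=1 G3=(0+0>=2)=0 -> 1010
Step 3: G0=NOT G1=NOT 0=1 G1=G3=0 G2=(1+0>=1)=1 G3=(1+0>=2)=0 -> 1010
State from step 3 equals state from step 2 -> cycle length 1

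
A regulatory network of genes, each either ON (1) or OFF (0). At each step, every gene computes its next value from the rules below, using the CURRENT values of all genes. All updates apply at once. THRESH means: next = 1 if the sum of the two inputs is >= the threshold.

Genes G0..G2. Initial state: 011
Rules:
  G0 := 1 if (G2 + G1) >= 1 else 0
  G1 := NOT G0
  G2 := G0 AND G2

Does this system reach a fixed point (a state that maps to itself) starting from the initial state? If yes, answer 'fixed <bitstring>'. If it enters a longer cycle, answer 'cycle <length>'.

Step 0: 011
Step 1: G0=(1+1>=1)=1 G1=NOT G0=NOT 0=1 G2=G0&G2=0&1=0 -> 110
Step 2: G0=(0+1>=1)=1 G1=NOT G0=NOT 1=0 G2=G0&G2=1&0=0 -> 100
Step 3: G0=(0+0>=1)=0 G1=NOT G0=NOT 1=0 G2=G0&G2=1&0=0 -> 000
Step 4: G0=(0+0>=1)=0 G1=NOT G0=NOT 0=1 G2=G0&G2=0&0=0 -> 010
Step 5: G0=(0+1>=1)=1 G1=NOT G0=NOT 0=1 G2=G0&G2=0&0=0 -> 110
Cycle of length 4 starting at step 1 -> no fixed point

Answer: cycle 4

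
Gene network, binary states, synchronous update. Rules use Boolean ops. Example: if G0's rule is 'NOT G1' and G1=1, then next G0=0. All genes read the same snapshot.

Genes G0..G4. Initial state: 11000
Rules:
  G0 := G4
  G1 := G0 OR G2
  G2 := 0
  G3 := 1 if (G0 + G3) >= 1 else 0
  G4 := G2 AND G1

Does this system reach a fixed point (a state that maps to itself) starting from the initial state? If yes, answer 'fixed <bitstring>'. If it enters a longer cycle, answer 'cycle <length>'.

Step 0: 11000
Step 1: G0=G4=0 G1=G0|G2=1|0=1 G2=0(const) G3=(1+0>=1)=1 G4=G2&G1=0&1=0 -> 01010
Step 2: G0=G4=0 G1=G0|G2=0|0=0 G2=0(const) G3=(0+1>=1)=1 G4=G2&G1=0&1=0 -> 00010
Step 3: G0=G4=0 G1=G0|G2=0|0=0 G2=0(const) G3=(0+1>=1)=1 G4=G2&G1=0&0=0 -> 00010
Fixed point reached at step 2: 00010

Answer: fixed 00010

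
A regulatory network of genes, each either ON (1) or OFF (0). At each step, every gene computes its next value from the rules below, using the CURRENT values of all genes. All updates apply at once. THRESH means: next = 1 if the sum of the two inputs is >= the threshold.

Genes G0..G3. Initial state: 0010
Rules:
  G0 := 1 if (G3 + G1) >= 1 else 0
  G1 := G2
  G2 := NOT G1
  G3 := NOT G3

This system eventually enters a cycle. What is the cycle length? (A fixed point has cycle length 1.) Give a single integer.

Answer: 4

Derivation:
Step 0: 0010
Step 1: G0=(0+0>=1)=0 G1=G2=1 G2=NOT G1=NOT 0=1 G3=NOT G3=NOT 0=1 -> 0111
Step 2: G0=(1+1>=1)=1 G1=G2=1 G2=NOT G1=NOT 1=0 G3=NOT G3=NOT 1=0 -> 1100
Step 3: G0=(0+1>=1)=1 G1=G2=0 G2=NOT G1=NOT 1=0 G3=NOT G3=NOT 0=1 -> 1001
Step 4: G0=(1+0>=1)=1 G1=G2=0 G2=NOT G1=NOT 0=1 G3=NOT G3=NOT 1=0 -> 1010
Step 5: G0=(0+0>=1)=0 G1=G2=1 G2=NOT G1=NOT 0=1 G3=NOT G3=NOT 0=1 -> 0111
State from step 5 equals state from step 1 -> cycle length 4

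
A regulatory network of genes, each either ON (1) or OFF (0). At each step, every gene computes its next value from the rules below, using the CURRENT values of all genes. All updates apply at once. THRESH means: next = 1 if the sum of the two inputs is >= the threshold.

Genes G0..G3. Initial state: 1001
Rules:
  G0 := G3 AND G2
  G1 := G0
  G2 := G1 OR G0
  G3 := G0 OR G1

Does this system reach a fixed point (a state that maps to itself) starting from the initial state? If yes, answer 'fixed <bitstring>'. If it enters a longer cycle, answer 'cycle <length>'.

Answer: fixed 1111

Derivation:
Step 0: 1001
Step 1: G0=G3&G2=1&0=0 G1=G0=1 G2=G1|G0=0|1=1 G3=G0|G1=1|0=1 -> 0111
Step 2: G0=G3&G2=1&1=1 G1=G0=0 G2=G1|G0=1|0=1 G3=G0|G1=0|1=1 -> 1011
Step 3: G0=G3&G2=1&1=1 G1=G0=1 G2=G1|G0=0|1=1 G3=G0|G1=1|0=1 -> 1111
Step 4: G0=G3&G2=1&1=1 G1=G0=1 G2=G1|G0=1|1=1 G3=G0|G1=1|1=1 -> 1111
Fixed point reached at step 3: 1111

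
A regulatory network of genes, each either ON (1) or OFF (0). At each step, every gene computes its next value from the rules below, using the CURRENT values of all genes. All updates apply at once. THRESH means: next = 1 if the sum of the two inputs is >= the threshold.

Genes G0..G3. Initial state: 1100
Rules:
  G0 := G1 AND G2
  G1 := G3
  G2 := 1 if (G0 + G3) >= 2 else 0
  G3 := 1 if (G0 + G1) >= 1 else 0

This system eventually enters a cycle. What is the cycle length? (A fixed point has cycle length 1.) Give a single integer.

Step 0: 1100
Step 1: G0=G1&G2=1&0=0 G1=G3=0 G2=(1+0>=2)=0 G3=(1+1>=1)=1 -> 0001
Step 2: G0=G1&G2=0&0=0 G1=G3=1 G2=(0+1>=2)=0 G3=(0+0>=1)=0 -> 0100
Step 3: G0=G1&G2=1&0=0 G1=G3=0 G2=(0+0>=2)=0 G3=(0+1>=1)=1 -> 0001
State from step 3 equals state from step 1 -> cycle length 2

Answer: 2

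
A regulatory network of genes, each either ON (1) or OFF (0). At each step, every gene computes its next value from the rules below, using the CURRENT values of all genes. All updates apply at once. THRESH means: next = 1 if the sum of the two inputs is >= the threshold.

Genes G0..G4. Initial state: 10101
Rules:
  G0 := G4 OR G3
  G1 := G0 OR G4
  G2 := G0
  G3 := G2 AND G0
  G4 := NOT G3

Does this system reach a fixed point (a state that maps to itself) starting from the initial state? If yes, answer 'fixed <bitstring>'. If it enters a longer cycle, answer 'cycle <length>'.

Answer: fixed 11110

Derivation:
Step 0: 10101
Step 1: G0=G4|G3=1|0=1 G1=G0|G4=1|1=1 G2=G0=1 G3=G2&G0=1&1=1 G4=NOT G3=NOT 0=1 -> 11111
Step 2: G0=G4|G3=1|1=1 G1=G0|G4=1|1=1 G2=G0=1 G3=G2&G0=1&1=1 G4=NOT G3=NOT 1=0 -> 11110
Step 3: G0=G4|G3=0|1=1 G1=G0|G4=1|0=1 G2=G0=1 G3=G2&G0=1&1=1 G4=NOT G3=NOT 1=0 -> 11110
Fixed point reached at step 2: 11110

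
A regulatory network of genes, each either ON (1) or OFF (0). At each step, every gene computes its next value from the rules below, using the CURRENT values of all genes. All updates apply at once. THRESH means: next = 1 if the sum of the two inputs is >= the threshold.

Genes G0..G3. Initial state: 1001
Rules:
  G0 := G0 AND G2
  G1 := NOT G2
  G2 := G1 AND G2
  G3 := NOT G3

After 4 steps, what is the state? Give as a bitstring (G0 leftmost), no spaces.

Step 1: G0=G0&G2=1&0=0 G1=NOT G2=NOT 0=1 G2=G1&G2=0&0=0 G3=NOT G3=NOT 1=0 -> 0100
Step 2: G0=G0&G2=0&0=0 G1=NOT G2=NOT 0=1 G2=G1&G2=1&0=0 G3=NOT G3=NOT 0=1 -> 0101
Step 3: G0=G0&G2=0&0=0 G1=NOT G2=NOT 0=1 G2=G1&G2=1&0=0 G3=NOT G3=NOT 1=0 -> 0100
Step 4: G0=G0&G2=0&0=0 G1=NOT G2=NOT 0=1 G2=G1&G2=1&0=0 G3=NOT G3=NOT 0=1 -> 0101

0101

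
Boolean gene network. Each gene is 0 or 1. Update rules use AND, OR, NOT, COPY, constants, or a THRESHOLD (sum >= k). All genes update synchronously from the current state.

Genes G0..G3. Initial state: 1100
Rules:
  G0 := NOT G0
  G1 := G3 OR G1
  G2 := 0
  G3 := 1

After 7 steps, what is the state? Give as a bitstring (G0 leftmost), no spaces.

Step 1: G0=NOT G0=NOT 1=0 G1=G3|G1=0|1=1 G2=0(const) G3=1(const) -> 0101
Step 2: G0=NOT G0=NOT 0=1 G1=G3|G1=1|1=1 G2=0(const) G3=1(const) -> 1101
Step 3: G0=NOT G0=NOT 1=0 G1=G3|G1=1|1=1 G2=0(const) G3=1(const) -> 0101
Step 4: G0=NOT G0=NOT 0=1 G1=G3|G1=1|1=1 G2=0(const) G3=1(const) -> 1101
Step 5: G0=NOT G0=NOT 1=0 G1=G3|G1=1|1=1 G2=0(const) G3=1(const) -> 0101
Step 6: G0=NOT G0=NOT 0=1 G1=G3|G1=1|1=1 G2=0(const) G3=1(const) -> 1101
Step 7: G0=NOT G0=NOT 1=0 G1=G3|G1=1|1=1 G2=0(const) G3=1(const) -> 0101

0101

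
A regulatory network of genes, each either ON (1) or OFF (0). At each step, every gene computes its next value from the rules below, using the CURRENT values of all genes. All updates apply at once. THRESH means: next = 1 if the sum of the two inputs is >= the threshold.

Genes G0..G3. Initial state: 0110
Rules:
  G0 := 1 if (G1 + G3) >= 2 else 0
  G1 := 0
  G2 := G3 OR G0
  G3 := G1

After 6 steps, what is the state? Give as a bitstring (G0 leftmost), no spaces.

Step 1: G0=(1+0>=2)=0 G1=0(const) G2=G3|G0=0|0=0 G3=G1=1 -> 0001
Step 2: G0=(0+1>=2)=0 G1=0(const) G2=G3|G0=1|0=1 G3=G1=0 -> 0010
Step 3: G0=(0+0>=2)=0 G1=0(const) G2=G3|G0=0|0=0 G3=G1=0 -> 0000
Step 4: G0=(0+0>=2)=0 G1=0(const) G2=G3|G0=0|0=0 G3=G1=0 -> 0000
Step 5: G0=(0+0>=2)=0 G1=0(const) G2=G3|G0=0|0=0 G3=G1=0 -> 0000
Step 6: G0=(0+0>=2)=0 G1=0(const) G2=G3|G0=0|0=0 G3=G1=0 -> 0000

0000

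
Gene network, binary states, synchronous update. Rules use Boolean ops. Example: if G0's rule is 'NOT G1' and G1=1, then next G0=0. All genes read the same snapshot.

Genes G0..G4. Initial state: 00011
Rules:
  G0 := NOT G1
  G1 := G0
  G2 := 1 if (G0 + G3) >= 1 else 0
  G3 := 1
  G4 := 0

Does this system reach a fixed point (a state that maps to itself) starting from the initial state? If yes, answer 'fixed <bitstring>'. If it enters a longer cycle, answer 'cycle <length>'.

Answer: cycle 4

Derivation:
Step 0: 00011
Step 1: G0=NOT G1=NOT 0=1 G1=G0=0 G2=(0+1>=1)=1 G3=1(const) G4=0(const) -> 10110
Step 2: G0=NOT G1=NOT 0=1 G1=G0=1 G2=(1+1>=1)=1 G3=1(const) G4=0(const) -> 11110
Step 3: G0=NOT G1=NOT 1=0 G1=G0=1 G2=(1+1>=1)=1 G3=1(const) G4=0(const) -> 01110
Step 4: G0=NOT G1=NOT 1=0 G1=G0=0 G2=(0+1>=1)=1 G3=1(const) G4=0(const) -> 00110
Step 5: G0=NOT G1=NOT 0=1 G1=G0=0 G2=(0+1>=1)=1 G3=1(const) G4=0(const) -> 10110
Cycle of length 4 starting at step 1 -> no fixed point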